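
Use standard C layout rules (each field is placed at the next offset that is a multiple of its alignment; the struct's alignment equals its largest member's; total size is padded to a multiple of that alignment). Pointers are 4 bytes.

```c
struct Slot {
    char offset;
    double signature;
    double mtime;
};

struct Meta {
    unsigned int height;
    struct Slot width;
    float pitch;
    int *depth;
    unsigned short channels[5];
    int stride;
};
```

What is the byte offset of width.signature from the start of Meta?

Slot: offset at 0 (size 1, align 1) → ends 1; pad 7 to align 8 for signature; signature at 8 (size 8, align 8) → ends 16; mtime at 16 (size 8, align 8) → ends 24; total 24 bytes, alignment 8
height at 0 (size 4, align 4) → ends 4
pad 4 to align 8 for width
width at 8 (size 24, align 8) → ends 32
within Slot: signature at 8
8 + 8 = 16

16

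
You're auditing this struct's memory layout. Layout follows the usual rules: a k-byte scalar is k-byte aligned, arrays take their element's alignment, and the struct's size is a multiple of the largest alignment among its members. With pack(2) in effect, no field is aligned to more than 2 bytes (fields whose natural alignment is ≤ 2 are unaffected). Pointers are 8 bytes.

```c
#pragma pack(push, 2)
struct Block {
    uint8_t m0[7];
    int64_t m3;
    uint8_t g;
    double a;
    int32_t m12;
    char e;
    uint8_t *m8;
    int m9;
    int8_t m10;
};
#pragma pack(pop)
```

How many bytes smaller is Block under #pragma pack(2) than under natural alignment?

natural layout:
  @0: m0 [7B, align 1] → 7
  +1 pad (align 8)
  @8: m3 [8B, align 8] → 16
  @16: g [1B, align 1] → 17
  +7 pad (align 8)
  @24: a [8B, align 8] → 32
  @32: m12 [4B, align 4] → 36
  @36: e [1B, align 1] → 37
  +3 pad (align 8)
  @40: m8 [8B, align 8] → 48
  @48: m9 [4B, align 4] → 52
  @52: m10 [1B, align 1] → 53
  +3 tail pad (align 8)
  size 56, align 8
packed(2) layout:
  @0: m0 [7B, align 1] → 7
  +1 pad (align 2)
  @8: m3 [8B, align 2] → 16
  @16: g [1B, align 1] → 17
  +1 pad (align 2)
  @18: a [8B, align 2] → 26
  @26: m12 [4B, align 2] → 30
  @30: e [1B, align 1] → 31
  +1 pad (align 2)
  @32: m8 [8B, align 2] → 40
  @40: m9 [4B, align 2] → 44
  @44: m10 [1B, align 1] → 45
  +1 tail pad (align 2)
  size 46, align 2
56 − 46 = 10

10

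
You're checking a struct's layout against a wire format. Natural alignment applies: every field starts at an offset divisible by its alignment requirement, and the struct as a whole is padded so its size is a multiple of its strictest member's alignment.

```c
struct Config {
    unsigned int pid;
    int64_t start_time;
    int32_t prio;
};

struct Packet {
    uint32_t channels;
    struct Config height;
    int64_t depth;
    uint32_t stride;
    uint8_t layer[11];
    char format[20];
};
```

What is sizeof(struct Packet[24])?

Config: 0..4  pid  (4B, 4-aligned); 4..8  -- padding (4B); 8..16  start_time  (8B, 8-aligned); 16..20  prio  (4B, 4-aligned); 20..24  -- tail padding (4B); sizeof = 24, alignof = 8
0..4  channels  (4B, 4-aligned)
4..8  -- padding (4B)
8..32  height  (24B, 8-aligned)
32..40  depth  (8B, 8-aligned)
40..44  stride  (4B, 4-aligned)
44..55  layer  (11B, 1-aligned)
55..75  format  (20B, 1-aligned)
75..80  -- tail padding (5B)
sizeof = 80, alignof = 8
array of 24: 24 × 80 = 1920

1920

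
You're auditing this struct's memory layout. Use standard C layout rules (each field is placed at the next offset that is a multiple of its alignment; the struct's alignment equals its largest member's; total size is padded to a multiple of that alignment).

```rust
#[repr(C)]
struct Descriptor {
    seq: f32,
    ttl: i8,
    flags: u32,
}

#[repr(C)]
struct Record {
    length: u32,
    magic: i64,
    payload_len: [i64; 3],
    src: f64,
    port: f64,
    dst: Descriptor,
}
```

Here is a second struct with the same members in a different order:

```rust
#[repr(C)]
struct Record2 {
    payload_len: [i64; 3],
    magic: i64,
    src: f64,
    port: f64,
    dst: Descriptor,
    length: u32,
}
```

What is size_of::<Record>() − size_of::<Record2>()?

Descriptor: @0: seq [4B, align 4] → 4; @4: ttl [1B, align 1] → 5; +3 pad (align 4); @8: flags [4B, align 4] → 12; size 12, align 4
@0: length [4B, align 4] → 4
+4 pad (align 8)
@8: magic [8B, align 8] → 16
@16: payload_len [24B, align 8] → 40
@40: src [8B, align 8] → 48
@48: port [8B, align 8] → 56
@56: dst [12B, align 4] → 68
+4 tail pad (align 8)
size 72, align 8
— Record2 —
@0: payload_len [24B, align 8] → 24
@24: magic [8B, align 8] → 32
@32: src [8B, align 8] → 40
@40: port [8B, align 8] → 48
@48: dst [12B, align 4] → 60
@60: length [4B, align 4] → 64
size 64, align 8
72 − 64 = 8

8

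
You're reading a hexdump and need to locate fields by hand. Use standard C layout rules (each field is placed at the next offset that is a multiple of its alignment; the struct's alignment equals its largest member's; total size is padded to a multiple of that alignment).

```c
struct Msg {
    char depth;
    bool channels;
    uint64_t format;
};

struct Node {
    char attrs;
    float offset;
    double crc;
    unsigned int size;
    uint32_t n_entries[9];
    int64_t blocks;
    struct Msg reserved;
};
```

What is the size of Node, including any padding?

Msg: 0..1  depth  (1B, 1-aligned); 1..2  channels  (1B, 1-aligned); 2..8  -- padding (6B); 8..16  format  (8B, 8-aligned); sizeof = 16, alignof = 8
0..1  attrs  (1B, 1-aligned)
1..4  -- padding (3B)
4..8  offset  (4B, 4-aligned)
8..16  crc  (8B, 8-aligned)
16..20  size  (4B, 4-aligned)
20..56  n_entries  (36B, 4-aligned)
56..64  blocks  (8B, 8-aligned)
64..80  reserved  (16B, 8-aligned)
sizeof = 80, alignof = 8

80 bytes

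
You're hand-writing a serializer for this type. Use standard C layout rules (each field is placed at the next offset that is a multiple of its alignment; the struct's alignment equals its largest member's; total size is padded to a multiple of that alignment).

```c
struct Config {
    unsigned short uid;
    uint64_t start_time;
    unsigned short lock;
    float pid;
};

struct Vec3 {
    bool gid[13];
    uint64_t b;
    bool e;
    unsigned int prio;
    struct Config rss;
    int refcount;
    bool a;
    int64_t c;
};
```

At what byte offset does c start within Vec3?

64

Config: 0..2  uid  (2B, 2-aligned); 2..8  -- padding (6B); 8..16  start_time  (8B, 8-aligned); 16..18  lock  (2B, 2-aligned); 18..20  -- padding (2B); 20..24  pid  (4B, 4-aligned); sizeof = 24, alignof = 8
0..13  gid  (13B, 1-aligned)
13..16  -- padding (3B)
16..24  b  (8B, 8-aligned)
24..25  e  (1B, 1-aligned)
25..28  -- padding (3B)
28..32  prio  (4B, 4-aligned)
32..56  rss  (24B, 8-aligned)
56..60  refcount  (4B, 4-aligned)
60..61  a  (1B, 1-aligned)
61..64  -- padding (3B)
64..72  c  (8B, 8-aligned)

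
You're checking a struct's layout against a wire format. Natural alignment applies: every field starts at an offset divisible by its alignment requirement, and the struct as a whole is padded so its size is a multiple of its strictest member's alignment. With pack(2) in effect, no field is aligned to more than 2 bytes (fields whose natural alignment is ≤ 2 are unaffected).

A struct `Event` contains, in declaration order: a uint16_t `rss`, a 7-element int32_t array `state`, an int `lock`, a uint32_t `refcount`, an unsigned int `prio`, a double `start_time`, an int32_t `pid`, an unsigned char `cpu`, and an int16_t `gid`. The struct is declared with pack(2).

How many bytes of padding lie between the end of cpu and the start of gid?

0..2  rss  (2B, 2-aligned)
2..30  state  (28B, 2-aligned)
30..34  lock  (4B, 2-aligned)
34..38  refcount  (4B, 2-aligned)
38..42  prio  (4B, 2-aligned)
42..50  start_time  (8B, 2-aligned)
50..54  pid  (4B, 2-aligned)
54..55  cpu  (1B, 1-aligned)
55..56  -- padding (1B)
56..58  gid  (2B, 2-aligned)

1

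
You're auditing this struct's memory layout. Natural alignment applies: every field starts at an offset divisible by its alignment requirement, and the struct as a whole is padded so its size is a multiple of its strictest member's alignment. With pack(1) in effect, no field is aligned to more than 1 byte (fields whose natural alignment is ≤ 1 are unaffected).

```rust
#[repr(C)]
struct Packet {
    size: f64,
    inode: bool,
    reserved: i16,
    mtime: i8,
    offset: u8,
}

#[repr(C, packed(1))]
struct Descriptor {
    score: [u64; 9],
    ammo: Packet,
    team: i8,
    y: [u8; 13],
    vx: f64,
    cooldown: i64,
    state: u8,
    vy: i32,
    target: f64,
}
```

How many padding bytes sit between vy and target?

0

Packet: 0..8  size  (8B, 8-aligned); 8..9  inode  (1B, 1-aligned); 9..10  -- padding (1B); 10..12  reserved  (2B, 2-aligned); 12..13  mtime  (1B, 1-aligned); 13..14  offset  (1B, 1-aligned); 14..16  -- tail padding (2B); sizeof = 16, alignof = 8
0..72  score  (72B, 1-aligned)
72..88  ammo  (16B, 1-aligned)
88..89  team  (1B, 1-aligned)
89..102  y  (13B, 1-aligned)
102..110  vx  (8B, 1-aligned)
110..118  cooldown  (8B, 1-aligned)
118..119  state  (1B, 1-aligned)
119..123  vy  (4B, 1-aligned)
123..131  target  (8B, 1-aligned)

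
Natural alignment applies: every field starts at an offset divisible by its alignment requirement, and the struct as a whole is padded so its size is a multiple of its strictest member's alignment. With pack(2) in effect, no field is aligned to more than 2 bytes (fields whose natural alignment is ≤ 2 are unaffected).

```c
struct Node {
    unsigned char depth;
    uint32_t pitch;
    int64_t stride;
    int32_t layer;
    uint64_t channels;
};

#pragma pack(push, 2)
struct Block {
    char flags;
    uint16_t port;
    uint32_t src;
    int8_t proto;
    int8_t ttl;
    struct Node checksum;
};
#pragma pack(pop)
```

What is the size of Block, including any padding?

42 bytes

Node: 0..1  depth  (1B, 1-aligned); 1..4  -- padding (3B); 4..8  pitch  (4B, 4-aligned); 8..16  stride  (8B, 8-aligned); 16..20  layer  (4B, 4-aligned); 20..24  -- padding (4B); 24..32  channels  (8B, 8-aligned); sizeof = 32, alignof = 8
0..1  flags  (1B, 1-aligned)
1..2  -- padding (1B)
2..4  port  (2B, 2-aligned)
4..8  src  (4B, 2-aligned)
8..9  proto  (1B, 1-aligned)
9..10  ttl  (1B, 1-aligned)
10..42  checksum  (32B, 2-aligned)
sizeof = 42, alignof = 2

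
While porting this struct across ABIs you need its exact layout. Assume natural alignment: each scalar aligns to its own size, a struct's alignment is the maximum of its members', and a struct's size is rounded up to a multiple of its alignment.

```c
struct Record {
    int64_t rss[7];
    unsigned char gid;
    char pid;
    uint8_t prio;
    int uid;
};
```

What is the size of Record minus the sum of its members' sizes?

1

0..56  rss  (56B, 8-aligned)
56..57  gid  (1B, 1-aligned)
57..58  pid  (1B, 1-aligned)
58..59  prio  (1B, 1-aligned)
59..60  -- padding (1B)
60..64  uid  (4B, 4-aligned)
sizeof = 64, alignof = 8
data bytes 63, size 64 → padding 1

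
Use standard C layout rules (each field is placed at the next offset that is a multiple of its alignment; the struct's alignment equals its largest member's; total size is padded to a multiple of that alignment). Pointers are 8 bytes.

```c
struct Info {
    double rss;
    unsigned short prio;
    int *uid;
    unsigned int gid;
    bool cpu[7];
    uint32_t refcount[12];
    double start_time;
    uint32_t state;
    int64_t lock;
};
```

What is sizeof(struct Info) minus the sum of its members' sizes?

@0: rss [8B, align 8] → 8
@8: prio [2B, align 2] → 10
+6 pad (align 8)
@16: uid [8B, align 8] → 24
@24: gid [4B, align 4] → 28
@28: cpu [7B, align 1] → 35
+1 pad (align 4)
@36: refcount [48B, align 4] → 84
+4 pad (align 8)
@88: start_time [8B, align 8] → 96
@96: state [4B, align 4] → 100
+4 pad (align 8)
@104: lock [8B, align 8] → 112
size 112, align 8
data bytes 97, size 112 → padding 15

15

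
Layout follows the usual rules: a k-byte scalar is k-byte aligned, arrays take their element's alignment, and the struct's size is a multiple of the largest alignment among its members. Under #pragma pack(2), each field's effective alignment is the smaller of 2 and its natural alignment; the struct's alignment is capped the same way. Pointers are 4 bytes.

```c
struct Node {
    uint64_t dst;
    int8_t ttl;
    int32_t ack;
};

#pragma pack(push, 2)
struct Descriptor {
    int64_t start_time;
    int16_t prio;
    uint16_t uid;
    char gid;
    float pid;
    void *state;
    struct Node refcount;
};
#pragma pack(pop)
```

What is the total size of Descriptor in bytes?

38

Node: dst at 0 (size 8, align 8) → ends 8; ttl at 8 (size 1, align 1) → ends 9; pad 3 to align 4 for ack; ack at 12 (size 4, align 4) → ends 16; total 16 bytes, alignment 8
start_time at 0 (size 8, align 2) → ends 8
prio at 8 (size 2, align 2) → ends 10
uid at 10 (size 2, align 2) → ends 12
gid at 12 (size 1, align 1) → ends 13
pad 1 to align 2 for pid
pid at 14 (size 4, align 2) → ends 18
state at 18 (size 4, align 2) → ends 22
refcount at 22 (size 16, align 2) → ends 38
total 38 bytes, alignment 2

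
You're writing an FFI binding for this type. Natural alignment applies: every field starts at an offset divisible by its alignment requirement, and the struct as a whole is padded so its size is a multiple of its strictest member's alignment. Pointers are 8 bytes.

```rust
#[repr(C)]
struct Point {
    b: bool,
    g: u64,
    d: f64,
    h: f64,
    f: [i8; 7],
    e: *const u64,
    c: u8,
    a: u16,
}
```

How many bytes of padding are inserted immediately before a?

@0: b [1B, align 1] → 1
+7 pad (align 8)
@8: g [8B, align 8] → 16
@16: d [8B, align 8] → 24
@24: h [8B, align 8] → 32
@32: f [7B, align 1] → 39
+1 pad (align 8)
@40: e [8B, align 8] → 48
@48: c [1B, align 1] → 49
+1 pad (align 2)
@50: a [2B, align 2] → 52

1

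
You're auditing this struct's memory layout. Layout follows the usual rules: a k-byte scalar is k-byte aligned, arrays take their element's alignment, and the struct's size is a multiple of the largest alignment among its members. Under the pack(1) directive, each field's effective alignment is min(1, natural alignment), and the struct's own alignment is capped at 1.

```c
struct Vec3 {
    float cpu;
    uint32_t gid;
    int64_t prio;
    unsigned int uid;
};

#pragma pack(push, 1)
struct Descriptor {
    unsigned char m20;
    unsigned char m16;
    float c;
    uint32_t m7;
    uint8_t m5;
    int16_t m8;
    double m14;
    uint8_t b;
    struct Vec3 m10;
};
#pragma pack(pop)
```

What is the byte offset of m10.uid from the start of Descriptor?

38

Vec3: 0..4  cpu  (4B, 4-aligned); 4..8  gid  (4B, 4-aligned); 8..16  prio  (8B, 8-aligned); 16..20  uid  (4B, 4-aligned); 20..24  -- tail padding (4B); sizeof = 24, alignof = 8
0..1  m20  (1B, 1-aligned)
1..2  m16  (1B, 1-aligned)
2..6  c  (4B, 1-aligned)
6..10  m7  (4B, 1-aligned)
10..11  m5  (1B, 1-aligned)
11..13  m8  (2B, 1-aligned)
13..21  m14  (8B, 1-aligned)
21..22  b  (1B, 1-aligned)
22..46  m10  (24B, 1-aligned)
within Vec3: uid at 16
22 + 16 = 38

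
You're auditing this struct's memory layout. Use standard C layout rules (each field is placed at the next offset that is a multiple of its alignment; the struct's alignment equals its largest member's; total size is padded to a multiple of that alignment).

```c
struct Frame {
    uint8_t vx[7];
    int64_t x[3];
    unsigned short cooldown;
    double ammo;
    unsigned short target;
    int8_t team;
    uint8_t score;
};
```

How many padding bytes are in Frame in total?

@0: vx [7B, align 1] → 7
+1 pad (align 8)
@8: x [24B, align 8] → 32
@32: cooldown [2B, align 2] → 34
+6 pad (align 8)
@40: ammo [8B, align 8] → 48
@48: target [2B, align 2] → 50
@50: team [1B, align 1] → 51
@51: score [1B, align 1] → 52
+4 tail pad (align 8)
size 56, align 8
data bytes 45, size 56 → padding 11

11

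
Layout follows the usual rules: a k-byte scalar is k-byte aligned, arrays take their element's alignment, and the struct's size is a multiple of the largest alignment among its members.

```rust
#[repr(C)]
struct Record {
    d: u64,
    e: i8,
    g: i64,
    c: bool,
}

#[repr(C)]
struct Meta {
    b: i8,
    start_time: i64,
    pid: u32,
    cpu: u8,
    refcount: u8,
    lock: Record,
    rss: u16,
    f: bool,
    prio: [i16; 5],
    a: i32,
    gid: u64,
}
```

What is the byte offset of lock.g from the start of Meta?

Record: 0..8  d  (8B, 8-aligned); 8..9  e  (1B, 1-aligned); 9..16  -- padding (7B); 16..24  g  (8B, 8-aligned); 24..25  c  (1B, 1-aligned); 25..32  -- tail padding (7B); sizeof = 32, alignof = 8
0..1  b  (1B, 1-aligned)
1..8  -- padding (7B)
8..16  start_time  (8B, 8-aligned)
16..20  pid  (4B, 4-aligned)
20..21  cpu  (1B, 1-aligned)
21..22  refcount  (1B, 1-aligned)
22..24  -- padding (2B)
24..56  lock  (32B, 8-aligned)
within Record: g at 16
24 + 16 = 40

40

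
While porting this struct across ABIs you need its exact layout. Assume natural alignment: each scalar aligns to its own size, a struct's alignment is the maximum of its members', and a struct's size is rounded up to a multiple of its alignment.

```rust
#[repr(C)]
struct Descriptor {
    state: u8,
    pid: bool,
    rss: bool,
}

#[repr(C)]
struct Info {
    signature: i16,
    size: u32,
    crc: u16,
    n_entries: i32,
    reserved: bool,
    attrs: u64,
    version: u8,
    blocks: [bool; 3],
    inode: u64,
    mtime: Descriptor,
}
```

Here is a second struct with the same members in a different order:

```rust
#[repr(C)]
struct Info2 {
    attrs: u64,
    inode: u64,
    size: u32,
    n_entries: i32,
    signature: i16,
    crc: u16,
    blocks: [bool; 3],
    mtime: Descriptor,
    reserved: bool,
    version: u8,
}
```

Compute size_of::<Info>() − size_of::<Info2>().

Descriptor: state at 0 (size 1, align 1) → ends 1; pid at 1 (size 1, align 1) → ends 2; rss at 2 (size 1, align 1) → ends 3; total 3 bytes, alignment 1
signature at 0 (size 2, align 2) → ends 2
pad 2 to align 4 for size
size at 4 (size 4, align 4) → ends 8
crc at 8 (size 2, align 2) → ends 10
pad 2 to align 4 for n_entries
n_entries at 12 (size 4, align 4) → ends 16
reserved at 16 (size 1, align 1) → ends 17
pad 7 to align 8 for attrs
attrs at 24 (size 8, align 8) → ends 32
version at 32 (size 1, align 1) → ends 33
blocks at 33 (size 3, align 1) → ends 36
pad 4 to align 8 for inode
inode at 40 (size 8, align 8) → ends 48
mtime at 48 (size 3, align 1) → ends 51
tail pad 5 to reach multiple of 8
total 56 bytes, alignment 8
— Info2 —
attrs at 0 (size 8, align 8) → ends 8
inode at 8 (size 8, align 8) → ends 16
size at 16 (size 4, align 4) → ends 20
n_entries at 20 (size 4, align 4) → ends 24
signature at 24 (size 2, align 2) → ends 26
crc at 26 (size 2, align 2) → ends 28
blocks at 28 (size 3, align 1) → ends 31
mtime at 31 (size 3, align 1) → ends 34
reserved at 34 (size 1, align 1) → ends 35
version at 35 (size 1, align 1) → ends 36
tail pad 4 to reach multiple of 8
total 40 bytes, alignment 8
56 − 40 = 16

16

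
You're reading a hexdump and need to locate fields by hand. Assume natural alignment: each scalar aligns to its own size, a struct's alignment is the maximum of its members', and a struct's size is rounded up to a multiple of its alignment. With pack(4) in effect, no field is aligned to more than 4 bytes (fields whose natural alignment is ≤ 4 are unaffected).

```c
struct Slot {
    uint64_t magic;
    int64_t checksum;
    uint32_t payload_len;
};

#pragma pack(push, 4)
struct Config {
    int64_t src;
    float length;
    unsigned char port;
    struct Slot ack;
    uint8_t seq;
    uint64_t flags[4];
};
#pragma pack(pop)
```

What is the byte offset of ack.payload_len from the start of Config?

32

Slot: magic at 0 (size 8, align 8) → ends 8; checksum at 8 (size 8, align 8) → ends 16; payload_len at 16 (size 4, align 4) → ends 20; tail pad 4 to reach multiple of 8; total 24 bytes, alignment 8
src at 0 (size 8, align 4) → ends 8
length at 8 (size 4, align 4) → ends 12
port at 12 (size 1, align 1) → ends 13
pad 3 to align 4 for ack
ack at 16 (size 24, align 4) → ends 40
within Slot: payload_len at 16
16 + 16 = 32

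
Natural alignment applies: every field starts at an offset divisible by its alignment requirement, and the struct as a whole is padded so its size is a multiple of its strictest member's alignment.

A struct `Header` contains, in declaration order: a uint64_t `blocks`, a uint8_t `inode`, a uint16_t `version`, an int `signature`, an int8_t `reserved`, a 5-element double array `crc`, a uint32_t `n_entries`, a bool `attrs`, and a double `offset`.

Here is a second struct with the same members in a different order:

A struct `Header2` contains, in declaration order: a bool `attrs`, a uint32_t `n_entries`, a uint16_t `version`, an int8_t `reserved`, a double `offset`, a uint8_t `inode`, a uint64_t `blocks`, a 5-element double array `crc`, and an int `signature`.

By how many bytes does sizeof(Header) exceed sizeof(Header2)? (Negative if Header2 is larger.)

0..8  blocks  (8B, 8-aligned)
8..9  inode  (1B, 1-aligned)
9..10  -- padding (1B)
10..12  version  (2B, 2-aligned)
12..16  signature  (4B, 4-aligned)
16..17  reserved  (1B, 1-aligned)
17..24  -- padding (7B)
24..64  crc  (40B, 8-aligned)
64..68  n_entries  (4B, 4-aligned)
68..69  attrs  (1B, 1-aligned)
69..72  -- padding (3B)
72..80  offset  (8B, 8-aligned)
sizeof = 80, alignof = 8
— Header2 —
0..1  attrs  (1B, 1-aligned)
1..4  -- padding (3B)
4..8  n_entries  (4B, 4-aligned)
8..10  version  (2B, 2-aligned)
10..11  reserved  (1B, 1-aligned)
11..16  -- padding (5B)
16..24  offset  (8B, 8-aligned)
24..25  inode  (1B, 1-aligned)
25..32  -- padding (7B)
32..40  blocks  (8B, 8-aligned)
40..80  crc  (40B, 8-aligned)
80..84  signature  (4B, 4-aligned)
84..88  -- tail padding (4B)
sizeof = 88, alignof = 8
80 − 88 = -8

-8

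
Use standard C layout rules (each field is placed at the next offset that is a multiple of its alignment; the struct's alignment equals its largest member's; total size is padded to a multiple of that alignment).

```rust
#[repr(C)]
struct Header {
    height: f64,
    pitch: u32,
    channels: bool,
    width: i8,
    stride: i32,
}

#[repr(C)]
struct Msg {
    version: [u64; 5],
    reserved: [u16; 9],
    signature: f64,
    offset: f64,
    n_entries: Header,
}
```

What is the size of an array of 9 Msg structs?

936

Header: @0: height [8B, align 8] → 8; @8: pitch [4B, align 4] → 12; @12: channels [1B, align 1] → 13; @13: width [1B, align 1] → 14; +2 pad (align 4); @16: stride [4B, align 4] → 20; +4 tail pad (align 8); size 24, align 8
@0: version [40B, align 8] → 40
@40: reserved [18B, align 2] → 58
+6 pad (align 8)
@64: signature [8B, align 8] → 72
@72: offset [8B, align 8] → 80
@80: n_entries [24B, align 8] → 104
size 104, align 8
array of 9: 9 × 104 = 936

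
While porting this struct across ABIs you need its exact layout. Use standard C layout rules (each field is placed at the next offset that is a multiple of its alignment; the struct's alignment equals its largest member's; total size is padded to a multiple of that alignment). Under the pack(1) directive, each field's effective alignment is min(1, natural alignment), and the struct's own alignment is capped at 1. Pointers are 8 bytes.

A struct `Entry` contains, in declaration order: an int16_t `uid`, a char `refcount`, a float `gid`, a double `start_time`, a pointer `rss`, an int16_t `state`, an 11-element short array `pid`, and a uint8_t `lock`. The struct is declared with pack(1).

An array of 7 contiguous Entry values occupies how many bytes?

336

0..2  uid  (2B, 1-aligned)
2..3  refcount  (1B, 1-aligned)
3..7  gid  (4B, 1-aligned)
7..15  start_time  (8B, 1-aligned)
15..23  rss  (8B, 1-aligned)
23..25  state  (2B, 1-aligned)
25..47  pid  (22B, 1-aligned)
47..48  lock  (1B, 1-aligned)
sizeof = 48, alignof = 1
array of 7: 7 × 48 = 336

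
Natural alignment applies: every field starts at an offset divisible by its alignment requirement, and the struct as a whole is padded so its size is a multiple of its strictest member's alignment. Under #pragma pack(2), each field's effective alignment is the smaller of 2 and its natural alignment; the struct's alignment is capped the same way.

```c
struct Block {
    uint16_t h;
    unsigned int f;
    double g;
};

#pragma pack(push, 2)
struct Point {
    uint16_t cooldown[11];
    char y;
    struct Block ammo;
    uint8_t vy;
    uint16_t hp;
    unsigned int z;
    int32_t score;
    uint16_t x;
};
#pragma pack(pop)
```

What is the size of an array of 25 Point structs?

1350

Block: @0: h [2B, align 2] → 2; +2 pad (align 4); @4: f [4B, align 4] → 8; @8: g [8B, align 8] → 16; size 16, align 8
@0: cooldown [22B, align 2] → 22
@22: y [1B, align 1] → 23
+1 pad (align 2)
@24: ammo [16B, align 2] → 40
@40: vy [1B, align 1] → 41
+1 pad (align 2)
@42: hp [2B, align 2] → 44
@44: z [4B, align 2] → 48
@48: score [4B, align 2] → 52
@52: x [2B, align 2] → 54
size 54, align 2
array of 25: 25 × 54 = 1350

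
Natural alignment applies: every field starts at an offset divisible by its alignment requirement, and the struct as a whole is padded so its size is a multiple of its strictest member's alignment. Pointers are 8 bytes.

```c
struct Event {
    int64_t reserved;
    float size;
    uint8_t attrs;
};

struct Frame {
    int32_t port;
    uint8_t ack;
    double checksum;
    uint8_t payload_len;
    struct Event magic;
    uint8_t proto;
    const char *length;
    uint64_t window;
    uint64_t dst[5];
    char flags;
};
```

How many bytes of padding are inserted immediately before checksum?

3

Event: reserved at 0 (size 8, align 8) → ends 8; size at 8 (size 4, align 4) → ends 12; attrs at 12 (size 1, align 1) → ends 13; tail pad 3 to reach multiple of 8; total 16 bytes, alignment 8
port at 0 (size 4, align 4) → ends 4
ack at 4 (size 1, align 1) → ends 5
pad 3 to align 8 for checksum
checksum at 8 (size 8, align 8) → ends 16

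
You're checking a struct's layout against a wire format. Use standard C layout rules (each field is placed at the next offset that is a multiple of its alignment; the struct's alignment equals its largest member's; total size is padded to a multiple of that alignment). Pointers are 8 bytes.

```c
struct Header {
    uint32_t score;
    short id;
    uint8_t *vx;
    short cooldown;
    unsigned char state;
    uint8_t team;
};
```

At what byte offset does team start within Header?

score at 0 (size 4, align 4) → ends 4
id at 4 (size 2, align 2) → ends 6
pad 2 to align 8 for vx
vx at 8 (size 8, align 8) → ends 16
cooldown at 16 (size 2, align 2) → ends 18
state at 18 (size 1, align 1) → ends 19
team at 19 (size 1, align 1) → ends 20

19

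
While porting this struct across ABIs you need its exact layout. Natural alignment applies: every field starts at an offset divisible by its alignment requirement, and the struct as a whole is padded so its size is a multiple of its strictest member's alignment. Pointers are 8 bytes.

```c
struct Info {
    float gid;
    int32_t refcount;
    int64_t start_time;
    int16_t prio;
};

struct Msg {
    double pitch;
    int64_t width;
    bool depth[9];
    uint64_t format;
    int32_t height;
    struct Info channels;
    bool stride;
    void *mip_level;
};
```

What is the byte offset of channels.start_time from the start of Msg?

56

Info: @0: gid [4B, align 4] → 4; @4: refcount [4B, align 4] → 8; @8: start_time [8B, align 8] → 16; @16: prio [2B, align 2] → 18; +6 tail pad (align 8); size 24, align 8
@0: pitch [8B, align 8] → 8
@8: width [8B, align 8] → 16
@16: depth [9B, align 1] → 25
+7 pad (align 8)
@32: format [8B, align 8] → 40
@40: height [4B, align 4] → 44
+4 pad (align 8)
@48: channels [24B, align 8] → 72
within Info: start_time at 8
48 + 8 = 56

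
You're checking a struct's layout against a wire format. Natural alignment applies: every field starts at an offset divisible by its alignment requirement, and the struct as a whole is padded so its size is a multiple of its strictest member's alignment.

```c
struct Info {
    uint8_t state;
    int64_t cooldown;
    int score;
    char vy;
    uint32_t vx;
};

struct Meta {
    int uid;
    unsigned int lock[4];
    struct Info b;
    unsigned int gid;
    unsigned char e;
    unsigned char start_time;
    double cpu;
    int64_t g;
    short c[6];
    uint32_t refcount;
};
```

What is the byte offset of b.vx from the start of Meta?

48

Info: state at 0 (size 1, align 1) → ends 1; pad 7 to align 8 for cooldown; cooldown at 8 (size 8, align 8) → ends 16; score at 16 (size 4, align 4) → ends 20; vy at 20 (size 1, align 1) → ends 21; pad 3 to align 4 for vx; vx at 24 (size 4, align 4) → ends 28; tail pad 4 to reach multiple of 8; total 32 bytes, alignment 8
uid at 0 (size 4, align 4) → ends 4
lock at 4 (size 16, align 4) → ends 20
pad 4 to align 8 for b
b at 24 (size 32, align 8) → ends 56
within Info: vx at 24
24 + 24 = 48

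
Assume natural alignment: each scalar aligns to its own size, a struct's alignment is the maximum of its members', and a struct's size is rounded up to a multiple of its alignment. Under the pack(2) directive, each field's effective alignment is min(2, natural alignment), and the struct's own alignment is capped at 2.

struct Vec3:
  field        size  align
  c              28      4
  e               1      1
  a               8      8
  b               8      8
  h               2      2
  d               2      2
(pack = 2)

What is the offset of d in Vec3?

@0: c [28B, align 2] → 28
@28: e [1B, align 1] → 29
+1 pad (align 2)
@30: a [8B, align 2] → 38
@38: b [8B, align 2] → 46
@46: h [2B, align 2] → 48
@48: d [2B, align 2] → 50

48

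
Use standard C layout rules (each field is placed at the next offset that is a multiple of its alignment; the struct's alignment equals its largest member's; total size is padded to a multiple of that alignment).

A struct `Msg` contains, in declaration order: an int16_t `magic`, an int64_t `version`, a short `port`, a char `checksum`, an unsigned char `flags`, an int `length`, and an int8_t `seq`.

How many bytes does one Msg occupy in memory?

32

magic at 0 (size 2, align 2) → ends 2
pad 6 to align 8 for version
version at 8 (size 8, align 8) → ends 16
port at 16 (size 2, align 2) → ends 18
checksum at 18 (size 1, align 1) → ends 19
flags at 19 (size 1, align 1) → ends 20
length at 20 (size 4, align 4) → ends 24
seq at 24 (size 1, align 1) → ends 25
tail pad 7 to reach multiple of 8
total 32 bytes, alignment 8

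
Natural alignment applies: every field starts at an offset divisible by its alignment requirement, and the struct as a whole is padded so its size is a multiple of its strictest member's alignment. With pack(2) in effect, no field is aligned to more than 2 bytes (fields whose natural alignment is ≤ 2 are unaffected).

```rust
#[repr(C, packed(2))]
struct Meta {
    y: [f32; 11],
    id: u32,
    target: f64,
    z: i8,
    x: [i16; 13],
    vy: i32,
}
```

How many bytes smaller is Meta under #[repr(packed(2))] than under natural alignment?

natural layout:
  @0: y [44B, align 4] → 44
  @44: id [4B, align 4] → 48
  @48: target [8B, align 8] → 56
  @56: z [1B, align 1] → 57
  +1 pad (align 2)
  @58: x [26B, align 2] → 84
  @84: vy [4B, align 4] → 88
  size 88, align 8
packed(2) layout:
  @0: y [44B, align 2] → 44
  @44: id [4B, align 2] → 48
  @48: target [8B, align 2] → 56
  @56: z [1B, align 1] → 57
  +1 pad (align 2)
  @58: x [26B, align 2] → 84
  @84: vy [4B, align 2] → 88
  size 88, align 2
88 − 88 = 0

0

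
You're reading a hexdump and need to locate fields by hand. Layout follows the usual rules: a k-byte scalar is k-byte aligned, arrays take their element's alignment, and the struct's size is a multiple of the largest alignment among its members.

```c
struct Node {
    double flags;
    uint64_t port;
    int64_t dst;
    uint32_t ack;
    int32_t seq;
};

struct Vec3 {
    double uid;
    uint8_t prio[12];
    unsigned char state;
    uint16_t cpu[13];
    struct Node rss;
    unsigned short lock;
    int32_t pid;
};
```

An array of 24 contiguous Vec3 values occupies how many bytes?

Node: @0: flags [8B, align 8] → 8; @8: port [8B, align 8] → 16; @16: dst [8B, align 8] → 24; @24: ack [4B, align 4] → 28; @28: seq [4B, align 4] → 32; size 32, align 8
@0: uid [8B, align 8] → 8
@8: prio [12B, align 1] → 20
@20: state [1B, align 1] → 21
+1 pad (align 2)
@22: cpu [26B, align 2] → 48
@48: rss [32B, align 8] → 80
@80: lock [2B, align 2] → 82
+2 pad (align 4)
@84: pid [4B, align 4] → 88
size 88, align 8
array of 24: 24 × 88 = 2112

2112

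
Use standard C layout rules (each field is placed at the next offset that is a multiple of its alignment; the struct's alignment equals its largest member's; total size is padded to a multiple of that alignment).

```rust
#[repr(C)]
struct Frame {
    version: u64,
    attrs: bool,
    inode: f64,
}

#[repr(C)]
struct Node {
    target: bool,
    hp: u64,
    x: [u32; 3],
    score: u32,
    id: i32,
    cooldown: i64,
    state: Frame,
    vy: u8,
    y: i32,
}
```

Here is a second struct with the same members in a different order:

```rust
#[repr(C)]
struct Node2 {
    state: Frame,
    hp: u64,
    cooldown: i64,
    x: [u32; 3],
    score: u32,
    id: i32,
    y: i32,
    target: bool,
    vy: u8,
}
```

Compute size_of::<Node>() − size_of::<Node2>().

Frame: version at 0 (size 8, align 8) → ends 8; attrs at 8 (size 1, align 1) → ends 9; pad 7 to align 8 for inode; inode at 16 (size 8, align 8) → ends 24; total 24 bytes, alignment 8
target at 0 (size 1, align 1) → ends 1
pad 7 to align 8 for hp
hp at 8 (size 8, align 8) → ends 16
x at 16 (size 12, align 4) → ends 28
score at 28 (size 4, align 4) → ends 32
id at 32 (size 4, align 4) → ends 36
pad 4 to align 8 for cooldown
cooldown at 40 (size 8, align 8) → ends 48
state at 48 (size 24, align 8) → ends 72
vy at 72 (size 1, align 1) → ends 73
pad 3 to align 4 for y
y at 76 (size 4, align 4) → ends 80
total 80 bytes, alignment 8
— Node2 —
state at 0 (size 24, align 8) → ends 24
hp at 24 (size 8, align 8) → ends 32
cooldown at 32 (size 8, align 8) → ends 40
x at 40 (size 12, align 4) → ends 52
score at 52 (size 4, align 4) → ends 56
id at 56 (size 4, align 4) → ends 60
y at 60 (size 4, align 4) → ends 64
target at 64 (size 1, align 1) → ends 65
vy at 65 (size 1, align 1) → ends 66
tail pad 6 to reach multiple of 8
total 72 bytes, alignment 8
80 − 72 = 8

8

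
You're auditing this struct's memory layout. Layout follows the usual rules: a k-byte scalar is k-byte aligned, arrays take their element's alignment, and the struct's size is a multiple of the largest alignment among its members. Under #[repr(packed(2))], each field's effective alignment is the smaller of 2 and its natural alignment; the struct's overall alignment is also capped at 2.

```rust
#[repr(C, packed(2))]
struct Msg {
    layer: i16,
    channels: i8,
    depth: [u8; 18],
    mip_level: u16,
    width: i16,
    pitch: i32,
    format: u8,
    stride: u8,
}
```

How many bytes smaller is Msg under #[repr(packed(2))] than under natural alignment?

natural layout:
  layer at 0 (size 2, align 2) → ends 2
  channels at 2 (size 1, align 1) → ends 3
  depth at 3 (size 18, align 1) → ends 21
  pad 1 to align 2 for mip_level
  mip_level at 22 (size 2, align 2) → ends 24
  width at 24 (size 2, align 2) → ends 26
  pad 2 to align 4 for pitch
  pitch at 28 (size 4, align 4) → ends 32
  format at 32 (size 1, align 1) → ends 33
  stride at 33 (size 1, align 1) → ends 34
  tail pad 2 to reach multiple of 4
  total 36 bytes, alignment 4
packed(2) layout:
  layer at 0 (size 2, align 2) → ends 2
  channels at 2 (size 1, align 1) → ends 3
  depth at 3 (size 18, align 1) → ends 21
  pad 1 to align 2 for mip_level
  mip_level at 22 (size 2, align 2) → ends 24
  width at 24 (size 2, align 2) → ends 26
  pitch at 26 (size 4, align 2) → ends 30
  format at 30 (size 1, align 1) → ends 31
  stride at 31 (size 1, align 1) → ends 32
  total 32 bytes, alignment 2
36 − 32 = 4

4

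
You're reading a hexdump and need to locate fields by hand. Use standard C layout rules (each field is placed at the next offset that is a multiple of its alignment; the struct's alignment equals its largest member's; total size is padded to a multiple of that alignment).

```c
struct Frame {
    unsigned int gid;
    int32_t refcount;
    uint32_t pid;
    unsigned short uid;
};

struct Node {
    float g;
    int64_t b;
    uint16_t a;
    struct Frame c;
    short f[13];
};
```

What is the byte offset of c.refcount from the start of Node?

24

Frame: gid at 0 (size 4, align 4) → ends 4; refcount at 4 (size 4, align 4) → ends 8; pid at 8 (size 4, align 4) → ends 12; uid at 12 (size 2, align 2) → ends 14; tail pad 2 to reach multiple of 4; total 16 bytes, alignment 4
g at 0 (size 4, align 4) → ends 4
pad 4 to align 8 for b
b at 8 (size 8, align 8) → ends 16
a at 16 (size 2, align 2) → ends 18
pad 2 to align 4 for c
c at 20 (size 16, align 4) → ends 36
within Frame: refcount at 4
20 + 4 = 24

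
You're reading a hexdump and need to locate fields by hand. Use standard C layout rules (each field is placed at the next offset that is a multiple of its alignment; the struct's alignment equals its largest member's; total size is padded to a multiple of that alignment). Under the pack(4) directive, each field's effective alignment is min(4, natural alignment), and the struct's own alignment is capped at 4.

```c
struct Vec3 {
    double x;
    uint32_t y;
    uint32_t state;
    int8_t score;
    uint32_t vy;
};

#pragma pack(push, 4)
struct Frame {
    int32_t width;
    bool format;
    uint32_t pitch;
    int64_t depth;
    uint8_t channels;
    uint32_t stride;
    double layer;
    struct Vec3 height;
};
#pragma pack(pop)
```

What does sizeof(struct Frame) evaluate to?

Vec3: x at 0 (size 8, align 8) → ends 8; y at 8 (size 4, align 4) → ends 12; state at 12 (size 4, align 4) → ends 16; score at 16 (size 1, align 1) → ends 17; pad 3 to align 4 for vy; vy at 20 (size 4, align 4) → ends 24; total 24 bytes, alignment 8
width at 0 (size 4, align 4) → ends 4
format at 4 (size 1, align 1) → ends 5
pad 3 to align 4 for pitch
pitch at 8 (size 4, align 4) → ends 12
depth at 12 (size 8, align 4) → ends 20
channels at 20 (size 1, align 1) → ends 21
pad 3 to align 4 for stride
stride at 24 (size 4, align 4) → ends 28
layer at 28 (size 8, align 4) → ends 36
height at 36 (size 24, align 4) → ends 60
total 60 bytes, alignment 4

60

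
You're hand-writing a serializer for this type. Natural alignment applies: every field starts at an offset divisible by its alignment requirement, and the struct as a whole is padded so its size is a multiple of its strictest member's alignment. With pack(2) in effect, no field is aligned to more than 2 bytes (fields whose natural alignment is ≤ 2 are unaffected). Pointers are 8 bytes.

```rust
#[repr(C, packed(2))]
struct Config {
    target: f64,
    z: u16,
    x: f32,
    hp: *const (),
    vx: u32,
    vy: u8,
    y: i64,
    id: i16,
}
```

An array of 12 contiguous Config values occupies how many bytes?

@0: target [8B, align 2] → 8
@8: z [2B, align 2] → 10
@10: x [4B, align 2] → 14
@14: hp [8B, align 2] → 22
@22: vx [4B, align 2] → 26
@26: vy [1B, align 1] → 27
+1 pad (align 2)
@28: y [8B, align 2] → 36
@36: id [2B, align 2] → 38
size 38, align 2
array of 12: 12 × 38 = 456

456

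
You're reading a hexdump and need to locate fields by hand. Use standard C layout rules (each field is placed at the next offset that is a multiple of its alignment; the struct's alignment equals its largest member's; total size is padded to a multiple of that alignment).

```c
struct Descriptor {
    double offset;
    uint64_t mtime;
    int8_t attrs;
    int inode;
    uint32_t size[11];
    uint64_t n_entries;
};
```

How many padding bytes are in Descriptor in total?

7

@0: offset [8B, align 8] → 8
@8: mtime [8B, align 8] → 16
@16: attrs [1B, align 1] → 17
+3 pad (align 4)
@20: inode [4B, align 4] → 24
@24: size [44B, align 4] → 68
+4 pad (align 8)
@72: n_entries [8B, align 8] → 80
size 80, align 8
data bytes 73, size 80 → padding 7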